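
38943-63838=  - 24895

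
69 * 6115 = 421935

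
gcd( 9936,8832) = 1104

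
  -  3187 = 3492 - 6679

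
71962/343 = 209 + 275/343 = 209.80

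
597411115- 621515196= - 24104081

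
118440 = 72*1645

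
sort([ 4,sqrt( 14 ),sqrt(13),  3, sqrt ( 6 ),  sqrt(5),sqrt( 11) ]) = [ sqrt( 5),sqrt(6),3,sqrt (11),sqrt ( 13),sqrt( 14 ),4 ] 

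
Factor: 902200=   2^3*5^2*13^1*347^1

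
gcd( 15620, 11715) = 3905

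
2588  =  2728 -140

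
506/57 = 506/57 = 8.88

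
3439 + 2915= 6354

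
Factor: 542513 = 113^1*4801^1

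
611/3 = 611/3 = 203.67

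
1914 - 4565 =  - 2651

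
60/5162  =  30/2581 = 0.01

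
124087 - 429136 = - 305049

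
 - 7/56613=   -  7/56613  =  - 0.00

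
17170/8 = 8585/4 = 2146.25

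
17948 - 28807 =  - 10859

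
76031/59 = 1288  +  39/59 = 1288.66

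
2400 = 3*800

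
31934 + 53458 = 85392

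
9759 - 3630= 6129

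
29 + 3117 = 3146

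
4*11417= 45668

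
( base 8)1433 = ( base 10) 795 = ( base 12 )563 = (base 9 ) 1073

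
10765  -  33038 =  - 22273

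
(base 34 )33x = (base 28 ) 4GJ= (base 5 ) 103403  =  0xe13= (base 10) 3603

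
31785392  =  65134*488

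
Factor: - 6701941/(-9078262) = 2^ ( - 1 )*4539131^( - 1)*6701941^1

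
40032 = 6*6672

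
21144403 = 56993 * 371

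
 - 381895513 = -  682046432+300150919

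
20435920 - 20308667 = 127253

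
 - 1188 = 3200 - 4388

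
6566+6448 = 13014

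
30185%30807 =30185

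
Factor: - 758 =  - 2^1*379^1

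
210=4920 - 4710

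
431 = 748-317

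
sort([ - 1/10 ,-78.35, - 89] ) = [-89, - 78.35, - 1/10 ] 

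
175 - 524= - 349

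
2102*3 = 6306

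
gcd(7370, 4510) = 110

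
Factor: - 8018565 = -3^1*5^1*534571^1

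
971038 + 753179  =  1724217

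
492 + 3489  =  3981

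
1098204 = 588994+509210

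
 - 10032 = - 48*209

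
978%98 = 96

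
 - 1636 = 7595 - 9231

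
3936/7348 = 984/1837 = 0.54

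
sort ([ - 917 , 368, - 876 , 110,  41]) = [ - 917,-876,41,110,368 ]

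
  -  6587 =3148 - 9735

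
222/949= 222/949 = 0.23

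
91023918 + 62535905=153559823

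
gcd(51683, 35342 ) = 1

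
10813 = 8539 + 2274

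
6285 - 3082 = 3203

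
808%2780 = 808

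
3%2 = 1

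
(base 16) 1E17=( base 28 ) 9n3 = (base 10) 7703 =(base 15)2438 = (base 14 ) 2B43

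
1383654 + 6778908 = 8162562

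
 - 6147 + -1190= -7337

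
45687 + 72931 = 118618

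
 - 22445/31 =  - 22445/31 = - 724.03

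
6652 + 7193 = 13845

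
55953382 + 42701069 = 98654451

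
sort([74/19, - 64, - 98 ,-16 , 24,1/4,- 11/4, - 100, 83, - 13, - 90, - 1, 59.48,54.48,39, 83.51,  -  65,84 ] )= [  -  100, - 98,  -  90,  -  65,-64, - 16, - 13, - 11/4 ,  -  1,1/4, 74/19, 24, 39,54.48,59.48 , 83,83.51 , 84]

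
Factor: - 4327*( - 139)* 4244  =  2552566532 =2^2*139^1*1061^1*4327^1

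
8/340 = 2/85 = 0.02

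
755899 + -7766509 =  -7010610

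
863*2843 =2453509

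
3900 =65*60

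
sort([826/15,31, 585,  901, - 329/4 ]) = [  -  329/4, 31, 826/15,585, 901]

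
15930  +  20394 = 36324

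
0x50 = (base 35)2A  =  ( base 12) 68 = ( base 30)2K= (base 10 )80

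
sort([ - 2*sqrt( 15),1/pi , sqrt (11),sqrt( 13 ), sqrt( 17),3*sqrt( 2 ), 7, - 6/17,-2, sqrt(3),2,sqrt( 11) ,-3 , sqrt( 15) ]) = [ - 2*sqrt(15),-3,-2,-6/17,1/pi,sqrt( 3 ), 2, sqrt( 11),  sqrt( 11), sqrt(13 ), sqrt(15 ),sqrt(17), 3*sqrt(2), 7] 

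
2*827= 1654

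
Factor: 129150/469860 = 105/382 = 2^( - 1 )*3^1  *5^1 * 7^1 * 191^( - 1) 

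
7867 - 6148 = 1719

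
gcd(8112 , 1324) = 4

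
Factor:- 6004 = -2^2*19^1*79^1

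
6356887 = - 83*( - 76589 )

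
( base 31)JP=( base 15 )2ae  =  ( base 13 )383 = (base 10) 614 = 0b1001100110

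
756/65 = 11 + 41/65 = 11.63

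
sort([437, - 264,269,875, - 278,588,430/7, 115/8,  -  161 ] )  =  [ - 278,-264, - 161, 115/8,430/7,269,437,588,875]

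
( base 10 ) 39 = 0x27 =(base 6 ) 103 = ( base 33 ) 16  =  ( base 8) 47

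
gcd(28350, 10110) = 30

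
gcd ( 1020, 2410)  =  10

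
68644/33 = 68644/33= 2080.12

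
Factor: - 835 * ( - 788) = 657980  =  2^2*5^1*167^1 * 197^1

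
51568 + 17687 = 69255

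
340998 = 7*48714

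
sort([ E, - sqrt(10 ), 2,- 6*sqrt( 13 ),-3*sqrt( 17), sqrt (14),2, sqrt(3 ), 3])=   [ - 6 * sqrt(13), - 3*sqrt(17), - sqrt(10), sqrt ( 3 ), 2, 2 , E, 3, sqrt( 14 )]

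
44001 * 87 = 3828087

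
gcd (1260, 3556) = 28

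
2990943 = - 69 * (- 43347 ) 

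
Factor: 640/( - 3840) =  - 1/6 = - 2^( - 1)*3^( - 1) 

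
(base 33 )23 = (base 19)3C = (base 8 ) 105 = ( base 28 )2D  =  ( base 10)69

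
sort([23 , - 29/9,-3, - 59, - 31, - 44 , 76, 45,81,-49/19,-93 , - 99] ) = [-99,  -  93, - 59, - 44,  -  31 ,-29/9, - 3, - 49/19,23,  45 , 76, 81] 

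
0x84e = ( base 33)1ve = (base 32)22e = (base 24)3ge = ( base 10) 2126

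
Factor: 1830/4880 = 3/8 = 2^( - 3)*3^1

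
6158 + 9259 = 15417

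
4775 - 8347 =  - 3572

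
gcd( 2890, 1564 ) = 34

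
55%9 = 1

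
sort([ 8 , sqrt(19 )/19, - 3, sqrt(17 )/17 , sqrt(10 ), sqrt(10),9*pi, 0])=[ -3,0,sqrt ( 19) /19,sqrt(17 ) /17, sqrt(10),sqrt(10),8,9*pi ]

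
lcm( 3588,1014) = 46644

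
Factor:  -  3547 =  - 3547^1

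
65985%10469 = 3171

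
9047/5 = 1809 + 2/5 = 1809.40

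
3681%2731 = 950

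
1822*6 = 10932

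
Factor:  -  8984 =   -  2^3*1123^1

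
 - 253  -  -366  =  113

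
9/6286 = 9/6286 = 0.00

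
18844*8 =150752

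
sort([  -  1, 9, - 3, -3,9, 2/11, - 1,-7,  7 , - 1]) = [ - 7, - 3,-3 , - 1,-1, - 1, 2/11,7,9,  9]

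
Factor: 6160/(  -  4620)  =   - 4/3= - 2^2*3^( - 1)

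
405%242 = 163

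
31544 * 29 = 914776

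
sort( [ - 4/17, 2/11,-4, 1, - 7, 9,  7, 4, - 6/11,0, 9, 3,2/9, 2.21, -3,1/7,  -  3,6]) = [ -7,  -  4,-3, - 3, - 6/11, - 4/17, 0, 1/7,2/11,  2/9, 1, 2.21,3, 4, 6, 7, 9, 9]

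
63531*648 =41168088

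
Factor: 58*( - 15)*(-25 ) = 2^1*3^1*5^3 * 29^1 = 21750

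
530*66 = 34980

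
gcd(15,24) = 3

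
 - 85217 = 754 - 85971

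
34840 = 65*536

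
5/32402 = 5/32402 =0.00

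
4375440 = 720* 6077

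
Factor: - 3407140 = -2^2*5^1*11^1*17^1*911^1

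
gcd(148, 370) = 74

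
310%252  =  58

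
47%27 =20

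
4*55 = 220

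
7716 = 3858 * 2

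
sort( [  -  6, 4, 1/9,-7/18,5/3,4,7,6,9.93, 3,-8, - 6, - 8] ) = [ - 8, -8 , - 6, -6,-7/18,1/9,  5/3,3 , 4, 4, 6 , 7,9.93 ]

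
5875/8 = 5875/8 = 734.38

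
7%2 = 1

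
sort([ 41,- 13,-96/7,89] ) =[  -  96/7 , - 13,41, 89 ]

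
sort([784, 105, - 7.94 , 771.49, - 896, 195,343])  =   [ - 896 , - 7.94, 105,195, 343, 771.49,  784 ] 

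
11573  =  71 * 163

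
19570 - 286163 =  - 266593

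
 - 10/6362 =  - 5/3181 =- 0.00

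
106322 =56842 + 49480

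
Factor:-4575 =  -3^1*5^2*61^1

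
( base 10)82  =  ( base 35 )2C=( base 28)2q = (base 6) 214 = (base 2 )1010010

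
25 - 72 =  - 47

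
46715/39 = 1197 + 32/39 = 1197.82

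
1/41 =1/41 = 0.02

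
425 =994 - 569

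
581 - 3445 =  - 2864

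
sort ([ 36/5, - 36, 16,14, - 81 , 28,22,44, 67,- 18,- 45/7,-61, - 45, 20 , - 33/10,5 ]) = [ - 81,  -  61,  -  45, - 36, - 18, - 45/7, - 33/10, 5 , 36/5,14,  16,20,22,  28, 44,67 ] 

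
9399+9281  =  18680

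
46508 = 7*6644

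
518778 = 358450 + 160328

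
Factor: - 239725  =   - 5^2*43^1 * 223^1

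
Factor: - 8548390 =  - 2^1*5^1*619^1*1381^1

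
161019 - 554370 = -393351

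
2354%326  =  72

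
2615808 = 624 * 4192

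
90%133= 90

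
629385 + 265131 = 894516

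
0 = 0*683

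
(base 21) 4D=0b1100001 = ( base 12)81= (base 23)45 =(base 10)97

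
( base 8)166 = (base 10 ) 118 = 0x76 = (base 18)6a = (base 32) 3m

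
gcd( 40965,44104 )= 1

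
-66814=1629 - 68443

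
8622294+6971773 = 15594067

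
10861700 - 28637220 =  - 17775520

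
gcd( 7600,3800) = 3800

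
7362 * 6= 44172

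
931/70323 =931/70323 = 0.01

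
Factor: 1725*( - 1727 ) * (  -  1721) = 5126988075 = 3^1* 5^2*11^1*23^1 * 157^1*1721^1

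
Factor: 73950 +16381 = 90331 = 103^1*877^1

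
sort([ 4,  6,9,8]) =[ 4, 6,8  ,  9]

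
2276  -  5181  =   - 2905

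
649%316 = 17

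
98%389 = 98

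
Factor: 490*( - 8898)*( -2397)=10450967940 = 2^2 * 3^2*5^1*7^2*17^1*47^1 * 1483^1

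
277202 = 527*526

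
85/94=85/94 = 0.90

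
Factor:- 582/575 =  - 2^1*3^1*5^(-2 )*23^(-1 )*97^1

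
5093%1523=524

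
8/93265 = 8/93265 = 0.00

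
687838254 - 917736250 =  - 229897996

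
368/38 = 184/19=9.68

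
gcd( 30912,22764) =84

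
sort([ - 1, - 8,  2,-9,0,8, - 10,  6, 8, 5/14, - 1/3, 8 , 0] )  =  [ -10, - 9, - 8,-1, - 1/3,0,0, 5/14, 2,6,8,8,8 ]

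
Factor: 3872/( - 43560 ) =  - 2^2*3^( - 2 )*5^( - 1 ) =-4/45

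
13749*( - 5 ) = -68745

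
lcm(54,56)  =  1512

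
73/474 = 73/474 = 0.15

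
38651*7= 270557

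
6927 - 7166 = - 239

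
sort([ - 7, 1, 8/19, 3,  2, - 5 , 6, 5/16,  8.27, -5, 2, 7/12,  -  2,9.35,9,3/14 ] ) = [ - 7, -5, - 5, - 2, 3/14, 5/16, 8/19,7/12, 1, 2 , 2, 3, 6, 8.27,  9, 9.35]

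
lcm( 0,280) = 0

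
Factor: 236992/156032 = 161/106 = 2^( - 1)*7^1*23^1*53^ ( - 1)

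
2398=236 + 2162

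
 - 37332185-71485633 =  - 108817818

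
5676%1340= 316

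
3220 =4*805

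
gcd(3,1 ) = 1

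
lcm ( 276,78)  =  3588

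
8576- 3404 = 5172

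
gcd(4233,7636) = 83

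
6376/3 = 2125+1/3 = 2125.33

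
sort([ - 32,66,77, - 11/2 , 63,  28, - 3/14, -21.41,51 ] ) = [ - 32, - 21.41, - 11/2, - 3/14,28, 51,  63,66,77]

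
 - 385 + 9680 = 9295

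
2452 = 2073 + 379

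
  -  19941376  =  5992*( - 3328)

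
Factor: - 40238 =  - 2^1*11^1*31^1*59^1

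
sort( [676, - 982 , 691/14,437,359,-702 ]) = [ -982,-702,691/14, 359, 437 , 676] 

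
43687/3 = 43687/3 = 14562.33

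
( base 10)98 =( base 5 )343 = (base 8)142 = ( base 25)3N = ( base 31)35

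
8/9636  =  2/2409=0.00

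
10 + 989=999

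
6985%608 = 297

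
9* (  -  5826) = -52434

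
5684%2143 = 1398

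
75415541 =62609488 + 12806053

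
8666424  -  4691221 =3975203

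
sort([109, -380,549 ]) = [  -  380,109, 549]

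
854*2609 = 2228086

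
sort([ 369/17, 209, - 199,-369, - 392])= [ - 392 ,  -  369, - 199,369/17,209 ]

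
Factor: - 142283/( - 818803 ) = 31^ ( - 1 ) * 61^( - 1)*263^1 * 433^( - 1)*541^1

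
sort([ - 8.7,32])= [ - 8.7,32 ]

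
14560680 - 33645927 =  - 19085247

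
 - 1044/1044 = -1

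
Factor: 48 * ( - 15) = - 720= - 2^4*3^2*5^1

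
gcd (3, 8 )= 1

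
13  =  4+9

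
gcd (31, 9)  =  1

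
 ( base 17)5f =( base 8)144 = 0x64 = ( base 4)1210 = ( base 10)100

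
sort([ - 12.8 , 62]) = [ - 12.8,62]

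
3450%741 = 486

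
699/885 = 233/295 = 0.79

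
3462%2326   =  1136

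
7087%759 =256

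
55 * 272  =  14960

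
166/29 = 166/29 = 5.72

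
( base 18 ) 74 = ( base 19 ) 6G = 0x82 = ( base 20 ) 6A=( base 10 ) 130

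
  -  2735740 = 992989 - 3728729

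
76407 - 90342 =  - 13935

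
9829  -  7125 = 2704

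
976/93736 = 122/11717 = 0.01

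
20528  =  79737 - 59209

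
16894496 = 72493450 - 55598954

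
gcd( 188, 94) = 94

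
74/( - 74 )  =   - 1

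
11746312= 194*60548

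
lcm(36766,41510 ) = 1286810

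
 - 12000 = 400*( - 30) 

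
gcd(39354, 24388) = 14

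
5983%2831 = 321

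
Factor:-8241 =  - 3^1*41^1*67^1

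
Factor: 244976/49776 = 251/51  =  3^( - 1)*17^(-1 )*251^1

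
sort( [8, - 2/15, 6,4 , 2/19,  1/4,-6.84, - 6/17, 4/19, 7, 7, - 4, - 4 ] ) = [  -  6.84,-4, - 4, - 6/17, - 2/15,2/19,4/19,1/4,4, 6 , 7 , 7, 8 ]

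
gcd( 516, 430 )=86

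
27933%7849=4386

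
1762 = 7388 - 5626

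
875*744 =651000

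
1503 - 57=1446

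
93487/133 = 702 + 121/133 = 702.91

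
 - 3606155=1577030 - 5183185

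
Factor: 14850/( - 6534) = -25/11 = - 5^2*11^( - 1)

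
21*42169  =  885549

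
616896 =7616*81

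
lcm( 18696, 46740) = 93480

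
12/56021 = 12/56021  =  0.00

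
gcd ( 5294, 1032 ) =2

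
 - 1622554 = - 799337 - 823217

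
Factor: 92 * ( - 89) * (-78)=2^3 * 3^1*13^1 * 23^1*89^1 = 638664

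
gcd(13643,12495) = 7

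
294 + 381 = 675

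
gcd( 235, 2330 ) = 5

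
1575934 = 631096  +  944838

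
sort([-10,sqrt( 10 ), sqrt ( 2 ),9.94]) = [ - 10, sqrt( 2), sqrt( 10 ),  9.94]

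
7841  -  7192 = 649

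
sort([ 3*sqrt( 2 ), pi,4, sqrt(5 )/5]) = [ sqrt(5 )/5,pi,4,3*sqrt (2)] 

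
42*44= 1848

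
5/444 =5/444 = 0.01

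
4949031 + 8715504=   13664535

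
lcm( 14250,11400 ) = 57000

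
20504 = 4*5126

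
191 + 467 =658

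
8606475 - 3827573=4778902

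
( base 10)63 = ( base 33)1U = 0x3F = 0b111111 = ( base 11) 58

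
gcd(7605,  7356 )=3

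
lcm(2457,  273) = 2457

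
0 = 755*0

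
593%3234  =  593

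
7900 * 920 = 7268000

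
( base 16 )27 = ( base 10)39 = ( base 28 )1b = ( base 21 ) 1I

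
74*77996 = 5771704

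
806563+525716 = 1332279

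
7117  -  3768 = 3349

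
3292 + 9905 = 13197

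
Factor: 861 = 3^1 * 7^1*41^1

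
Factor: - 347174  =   - 2^1 * 17^1*10211^1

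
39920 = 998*40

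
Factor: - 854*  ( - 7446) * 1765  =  2^2*3^1*5^1*7^1*17^1*61^1*73^1*353^1 = 11223430260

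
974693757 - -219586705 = 1194280462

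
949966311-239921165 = 710045146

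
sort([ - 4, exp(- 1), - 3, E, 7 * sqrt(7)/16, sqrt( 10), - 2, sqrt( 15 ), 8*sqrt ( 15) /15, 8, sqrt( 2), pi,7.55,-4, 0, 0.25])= [  -  4,  -  4, - 3,  -  2, 0,  0.25, exp( - 1) , 7* sqrt( 7)/16, sqrt ( 2), 8*sqrt( 15 ) /15,E, pi,sqrt( 10), sqrt( 15), 7.55,  8]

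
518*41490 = 21491820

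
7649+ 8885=16534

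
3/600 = 1/200 = 0.01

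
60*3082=184920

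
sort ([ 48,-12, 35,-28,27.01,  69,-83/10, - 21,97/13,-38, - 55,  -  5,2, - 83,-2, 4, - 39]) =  [-83,-55,-39, - 38,-28, - 21, - 12,-83/10,-5, - 2,  2,4,97/13,27.01, 35,48, 69]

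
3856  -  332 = 3524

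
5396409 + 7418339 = 12814748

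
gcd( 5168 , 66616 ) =8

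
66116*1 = 66116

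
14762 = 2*7381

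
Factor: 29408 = 2^5*  919^1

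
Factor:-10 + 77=67 = 67^1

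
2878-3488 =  - 610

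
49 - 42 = 7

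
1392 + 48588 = 49980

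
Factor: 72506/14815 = 2^1*5^ ( - 1 )  *7^1*2963^(-1 )*5179^1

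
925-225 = 700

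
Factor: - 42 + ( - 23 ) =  - 65 = -5^1 * 13^1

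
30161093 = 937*32189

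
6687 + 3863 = 10550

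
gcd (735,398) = 1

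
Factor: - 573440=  - 2^14*5^1*7^1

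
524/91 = 524/91 =5.76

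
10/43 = 10/43 = 0.23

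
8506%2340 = 1486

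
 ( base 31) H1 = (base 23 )MM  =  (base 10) 528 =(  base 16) 210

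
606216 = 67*9048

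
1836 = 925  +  911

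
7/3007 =7/3007 = 0.00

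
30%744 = 30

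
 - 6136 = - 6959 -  - 823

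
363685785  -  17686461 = 345999324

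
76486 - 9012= 67474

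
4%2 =0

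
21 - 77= - 56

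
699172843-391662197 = 307510646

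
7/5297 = 7/5297=0.00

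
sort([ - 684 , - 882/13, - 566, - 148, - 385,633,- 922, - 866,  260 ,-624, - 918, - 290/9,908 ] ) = [- 922,-918,-866 , - 684, - 624, - 566, - 385, - 148, - 882/13, - 290/9,260,633,  908 ] 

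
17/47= 17/47 = 0.36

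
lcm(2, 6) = 6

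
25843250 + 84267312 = 110110562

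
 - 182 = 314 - 496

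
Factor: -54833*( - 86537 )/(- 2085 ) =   -  4745083321/2085= -3^ (  -  1)*5^(  -  1 )*11^1*139^( - 1)*7867^1*54833^1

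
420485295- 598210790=- 177725495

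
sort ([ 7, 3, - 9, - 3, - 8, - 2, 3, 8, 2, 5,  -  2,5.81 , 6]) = [ - 9 , - 8,-3, - 2,  -  2, 2,3,3, 5, 5.81, 6,7, 8]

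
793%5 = 3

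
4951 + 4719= 9670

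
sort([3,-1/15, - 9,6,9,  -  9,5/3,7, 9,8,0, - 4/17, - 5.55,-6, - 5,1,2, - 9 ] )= [ - 9,-9 , - 9,-6,-5.55,- 5,-4/17,-1/15,0,  1,  5/3,2 , 3, 6, 7,8,9,9 ]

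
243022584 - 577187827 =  - 334165243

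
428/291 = 1 + 137/291=1.47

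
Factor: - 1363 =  - 29^1 *47^1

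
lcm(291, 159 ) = 15423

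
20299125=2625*7733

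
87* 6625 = 576375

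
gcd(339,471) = 3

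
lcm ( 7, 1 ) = 7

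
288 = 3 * 96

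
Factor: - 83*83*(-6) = 2^1*3^1 * 83^2 = 41334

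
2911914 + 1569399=4481313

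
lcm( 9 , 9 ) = 9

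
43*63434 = 2727662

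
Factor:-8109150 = -2^1*3^1*5^2*7^1 * 7723^1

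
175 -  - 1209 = 1384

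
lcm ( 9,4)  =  36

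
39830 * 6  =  238980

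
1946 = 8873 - 6927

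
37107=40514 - 3407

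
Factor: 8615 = 5^1*1723^1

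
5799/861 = 1933/287 = 6.74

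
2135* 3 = 6405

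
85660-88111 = - 2451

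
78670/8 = 9833  +  3/4= 9833.75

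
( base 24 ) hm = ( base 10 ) 430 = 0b110101110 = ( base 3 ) 120221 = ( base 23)IG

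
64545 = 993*65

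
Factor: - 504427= -7^1* 11^1*6551^1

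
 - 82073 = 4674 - 86747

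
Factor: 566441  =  566441^1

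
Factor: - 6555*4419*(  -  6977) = 202099584465 =3^3*5^1*19^1*23^1*491^1*6977^1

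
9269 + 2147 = 11416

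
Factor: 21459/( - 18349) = - 69/59 = - 3^1*23^1*59^( - 1)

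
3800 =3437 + 363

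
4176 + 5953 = 10129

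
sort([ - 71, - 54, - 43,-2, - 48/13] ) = [ - 71, - 54, -43,-48/13, - 2 ] 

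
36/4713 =12/1571 = 0.01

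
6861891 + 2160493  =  9022384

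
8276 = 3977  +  4299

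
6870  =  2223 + 4647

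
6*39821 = 238926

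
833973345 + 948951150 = 1782924495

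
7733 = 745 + 6988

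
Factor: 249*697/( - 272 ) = - 10209/16 = -2^( - 4)*3^1* 41^1*83^1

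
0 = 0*971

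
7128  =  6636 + 492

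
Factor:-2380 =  -2^2*5^1 * 7^1*17^1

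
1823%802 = 219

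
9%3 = 0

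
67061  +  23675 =90736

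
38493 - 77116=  - 38623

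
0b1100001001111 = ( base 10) 6223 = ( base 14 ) 23a7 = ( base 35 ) 52s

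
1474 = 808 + 666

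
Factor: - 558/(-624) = 93/104 = 2^( - 3 )*3^1 * 13^( - 1)*31^1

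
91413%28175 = 6888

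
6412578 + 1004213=7416791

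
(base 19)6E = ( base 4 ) 2000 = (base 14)92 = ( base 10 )128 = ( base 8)200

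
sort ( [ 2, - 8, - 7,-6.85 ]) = [ - 8, - 7, - 6.85,2 ]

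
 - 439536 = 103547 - 543083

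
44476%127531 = 44476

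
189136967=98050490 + 91086477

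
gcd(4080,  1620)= 60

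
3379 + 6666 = 10045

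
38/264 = 19/132 = 0.14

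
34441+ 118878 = 153319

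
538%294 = 244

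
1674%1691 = 1674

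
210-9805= - 9595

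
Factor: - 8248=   -  2^3*1031^1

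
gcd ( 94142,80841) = 1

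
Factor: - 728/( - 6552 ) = 3^(  -  2 )=1/9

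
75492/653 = 75492/653= 115.61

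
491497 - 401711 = 89786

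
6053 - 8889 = -2836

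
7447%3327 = 793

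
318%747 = 318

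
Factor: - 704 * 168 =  - 118272 = - 2^9 * 3^1 * 7^1*11^1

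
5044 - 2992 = 2052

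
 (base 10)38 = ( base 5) 123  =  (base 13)2C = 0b100110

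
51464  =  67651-16187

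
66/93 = 22/31  =  0.71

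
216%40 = 16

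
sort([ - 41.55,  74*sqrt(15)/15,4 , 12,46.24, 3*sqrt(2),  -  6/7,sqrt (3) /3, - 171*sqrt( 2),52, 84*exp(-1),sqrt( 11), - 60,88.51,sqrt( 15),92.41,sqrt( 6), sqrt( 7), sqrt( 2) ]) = [-171 * sqrt( 2), - 60, -41.55,-6/7, sqrt(3 )/3,sqrt( 2),sqrt( 6),sqrt( 7), sqrt(11), sqrt (15), 4,3*sqrt( 2) , 12, 74*sqrt (15)/15,84*exp ( -1 ),46.24,52, 88.51,92.41] 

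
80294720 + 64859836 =145154556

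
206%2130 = 206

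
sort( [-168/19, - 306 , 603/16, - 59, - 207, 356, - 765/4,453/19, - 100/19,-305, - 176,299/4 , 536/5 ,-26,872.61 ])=[ - 306,-305, - 207, - 765/4, - 176, - 59, - 26, - 168/19, - 100/19 , 453/19, 603/16, 299/4, 536/5, 356,872.61] 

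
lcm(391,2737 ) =2737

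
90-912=- 822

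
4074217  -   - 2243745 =6317962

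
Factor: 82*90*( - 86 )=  - 2^3*  3^2 * 5^1*41^1*43^1 = - 634680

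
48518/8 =6064 + 3/4 = 6064.75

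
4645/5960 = 929/1192 = 0.78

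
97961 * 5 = 489805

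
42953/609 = 70+323/609 = 70.53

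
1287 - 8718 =- 7431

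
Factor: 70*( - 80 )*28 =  -156800=- 2^7*5^2*7^2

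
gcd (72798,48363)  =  3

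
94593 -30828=63765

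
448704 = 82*5472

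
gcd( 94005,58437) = 9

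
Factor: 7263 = 3^3*269^1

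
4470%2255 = 2215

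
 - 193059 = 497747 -690806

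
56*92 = 5152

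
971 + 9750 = 10721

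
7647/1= 7647  =  7647.00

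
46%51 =46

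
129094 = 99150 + 29944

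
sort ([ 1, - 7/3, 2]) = [ - 7/3, 1 , 2]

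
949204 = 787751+161453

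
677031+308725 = 985756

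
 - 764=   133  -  897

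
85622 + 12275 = 97897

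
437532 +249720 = 687252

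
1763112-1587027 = 176085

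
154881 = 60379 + 94502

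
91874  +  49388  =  141262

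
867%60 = 27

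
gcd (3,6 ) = 3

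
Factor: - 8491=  - 7^1*1213^1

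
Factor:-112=-2^4  *7^1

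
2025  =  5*405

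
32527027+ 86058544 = 118585571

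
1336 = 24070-22734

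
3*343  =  1029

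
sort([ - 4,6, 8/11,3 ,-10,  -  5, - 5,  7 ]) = [-10, - 5, - 5, - 4, 8/11, 3, 6, 7 ]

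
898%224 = 2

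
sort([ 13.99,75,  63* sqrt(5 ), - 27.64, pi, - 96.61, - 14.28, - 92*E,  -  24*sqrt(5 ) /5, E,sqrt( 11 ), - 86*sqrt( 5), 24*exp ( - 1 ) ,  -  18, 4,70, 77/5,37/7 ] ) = [ - 92 * E,  -  86*sqrt( 5 ) , -96.61, - 27.64, - 18, - 14.28, -24*sqrt( 5 )/5,E, pi, sqrt( 11), 4,37/7,  24 * exp( - 1),  13.99, 77/5,70,75, 63*sqrt ( 5 )] 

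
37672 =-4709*(-8) 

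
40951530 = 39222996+1728534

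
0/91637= 0 = 0.00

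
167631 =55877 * 3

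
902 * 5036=4542472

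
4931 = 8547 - 3616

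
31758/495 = 10586/165 = 64.16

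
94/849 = 94/849=0.11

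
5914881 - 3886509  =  2028372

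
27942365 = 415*67331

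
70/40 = 1 + 3/4  =  1.75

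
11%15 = 11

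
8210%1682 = 1482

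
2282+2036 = 4318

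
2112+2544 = 4656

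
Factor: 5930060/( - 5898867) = - 2^2*3^(- 1)*5^1*13^(  -  1) * 151253^( - 1)*296503^1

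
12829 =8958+3871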